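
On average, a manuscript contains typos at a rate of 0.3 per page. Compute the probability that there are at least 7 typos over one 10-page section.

0.0335

Over the interval, μ = 0.3 × 10 = 3 (a 10-page section = 10 pages).
P(N ≥ 7) = 1 − P(N ≤ 6) = 1 − Σ_{j=0}^{6} e^(−μ) μ^j/j! ≈ 0.0335.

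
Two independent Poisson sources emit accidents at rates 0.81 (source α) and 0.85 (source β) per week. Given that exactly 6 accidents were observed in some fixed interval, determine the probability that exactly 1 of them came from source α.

Given the total, each event is independently from source α with probability p = λ_α/(λ_α+λ_β) = 0.81/1.66 ≈ 0.4880.
So K ~ Binomial(6, 0.81/1.66): P(K = 1) = C(6,1) · (0.81/1.66)^1 · (0.85/1.66)^5 ≈ 0.1031.

0.1031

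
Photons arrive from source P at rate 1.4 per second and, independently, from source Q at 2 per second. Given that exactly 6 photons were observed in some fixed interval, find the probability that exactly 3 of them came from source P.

Given the total, each event is independently from source P with probability p = λ_P/(λ_P+λ_Q) = 1.4/3.4 ≈ 0.4118.
So K ~ Binomial(6, 1.4/3.4): P(K = 3) = C(6,3) · (1.4/3.4)^3 · (2/3.4)^3 ≈ 0.2842.

0.2842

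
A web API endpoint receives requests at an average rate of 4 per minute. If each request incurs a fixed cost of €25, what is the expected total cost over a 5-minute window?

€500

E[N] = 4 × 5 = 20 (a 5-minute window = 5 minutes); E[cost] = 20 × €25 = €500.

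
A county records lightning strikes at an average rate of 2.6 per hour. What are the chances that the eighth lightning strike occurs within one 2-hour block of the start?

Over the interval, μ = 2.6 × 2 = 5.2 (a 2-hour block = 2 hours).
The eighth arrival falls in the interval iff at least 8 events occur there: P(S_8 ≤ t) = P(N ≥ 8) = 1 − P(N ≤ 7) ≈ 0.1551.

0.1551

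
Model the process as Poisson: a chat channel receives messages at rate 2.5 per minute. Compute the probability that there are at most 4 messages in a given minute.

With mean μ = 2.5 per minute,
P(N ≤ 4) = Σ_{j=0}^{4} e^(−μ) μ^j/j! ≈ 0.8912.

0.8912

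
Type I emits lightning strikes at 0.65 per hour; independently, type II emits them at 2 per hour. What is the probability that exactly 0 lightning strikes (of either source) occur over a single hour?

Independent Poisson processes superpose: combined rate λ = 0.65 + 2 = 2.65 per hour.
So μ = 2.65.
P(N = 0) = e^(−2.65) · 2.65^0/0! ≈ 0.0707.

0.0707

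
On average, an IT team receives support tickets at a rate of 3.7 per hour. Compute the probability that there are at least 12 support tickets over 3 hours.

Over the interval, μ = 3.7 × 3 = 11.1 (3 hours).
P(N ≥ 12) = 1 − P(N ≤ 11) = 1 − Σ_{j=0}^{11} e^(−μ) μ^j/j! ≈ 0.4327.

0.4327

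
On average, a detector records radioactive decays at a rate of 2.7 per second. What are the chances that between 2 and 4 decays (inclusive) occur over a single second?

With mean μ = 2.7 per second,
P(2 ≤ N ≤ 4) = Σ_{j=2}^{4} e^(−2.7) · 2.7^j/j! ≈ 0.6142.

0.6142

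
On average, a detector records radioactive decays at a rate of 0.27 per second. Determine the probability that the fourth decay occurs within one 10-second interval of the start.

0.2859

Over the interval, μ = 0.27 × 10 = 2.7 (a 10-second interval = 10 seconds).
The fourth arrival falls in the interval iff at least 4 events occur there: P(S_4 ≤ t) = P(N ≥ 4) = 1 − P(N ≤ 3) ≈ 0.2859.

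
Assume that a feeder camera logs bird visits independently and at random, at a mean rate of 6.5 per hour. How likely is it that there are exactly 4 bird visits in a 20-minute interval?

0.1052

Over the interval, μ = 6.5 × 1/3 ≈ 2.16667 (a 20-minute interval = 1/3 hours).
P(N = 4) = e^(−μ) μ^4/4! = e^(−2.16667) · 2.16667^4/24 ≈ 0.1052.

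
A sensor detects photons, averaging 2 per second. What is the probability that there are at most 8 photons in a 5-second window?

0.3328

Over the interval, μ = 2 × 5 = 10 (a 5-second window = 5 seconds).
P(N ≤ 8) = Σ_{j=0}^{8} e^(−μ) μ^j/j! ≈ 0.3328.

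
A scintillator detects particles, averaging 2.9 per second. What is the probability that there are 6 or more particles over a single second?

With mean μ = 2.9 per second,
P(N ≥ 6) = 1 − P(N ≤ 5) = 1 − Σ_{j=0}^{5} e^(−μ) μ^j/j! ≈ 0.0742.

0.0742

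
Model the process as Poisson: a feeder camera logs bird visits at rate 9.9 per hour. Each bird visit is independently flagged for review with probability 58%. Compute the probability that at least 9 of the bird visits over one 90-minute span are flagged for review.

0.4924

Thinning: the bird visits that are flagged for review themselves form a Poisson process with rate 0.58 × 9.9 = 5.742 per hour.
Over the interval, μ = 5.742 × 1.5 = 8.613 (a 90-minute span = 1.5 hours).
P(N ≥ 9) = 1 − P(N ≤ 8) ≈ 0.4924.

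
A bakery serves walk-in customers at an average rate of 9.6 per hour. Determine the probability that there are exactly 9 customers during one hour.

0.1293

With mean μ = 9.6 per hour,
P(N = 9) = e^(−μ) μ^9/9! = e^(−9.6) · 9.6^9/362880 ≈ 0.1293.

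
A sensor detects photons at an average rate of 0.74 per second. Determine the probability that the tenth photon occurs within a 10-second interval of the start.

Over the interval, μ = 0.74 × 10 = 7.4 (a 10-second interval = 10 seconds).
The tenth arrival falls in the interval iff at least 10 events occur there: P(S_10 ≤ t) = P(N ≥ 10) = 1 − P(N ≤ 9) ≈ 0.2123.

0.2123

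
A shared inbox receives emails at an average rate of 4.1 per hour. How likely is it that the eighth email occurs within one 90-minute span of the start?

Over the interval, μ = 4.1 × 1.5 = 6.15 (a 90-minute span = 1.5 hours).
The eighth arrival falls in the interval iff at least 8 events occur there: P(S_8 ≤ t) = P(N ≥ 8) = 1 − P(N ≤ 7) ≈ 0.2769.

0.2769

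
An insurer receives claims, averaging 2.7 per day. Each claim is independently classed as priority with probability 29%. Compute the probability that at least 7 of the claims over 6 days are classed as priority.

0.1951

Thinning: the claims that are classed as priority themselves form a Poisson process with rate 0.29 × 2.7 = 0.783 per day.
Over the interval, μ = 0.783 × 6 = 4.698 (6 days).
P(N ≥ 7) = 1 − P(N ≤ 6) ≈ 0.1951.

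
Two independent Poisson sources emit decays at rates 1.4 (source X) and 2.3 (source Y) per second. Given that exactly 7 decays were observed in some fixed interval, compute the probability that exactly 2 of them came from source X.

0.2791

Given the total, each event is independently from source X with probability p = λ_X/(λ_X+λ_Y) = 1.4/3.7 ≈ 0.3784.
So K ~ Binomial(7, 1.4/3.7): P(K = 2) = C(7,2) · (1.4/3.7)^2 · (2.3/3.7)^5 ≈ 0.2791.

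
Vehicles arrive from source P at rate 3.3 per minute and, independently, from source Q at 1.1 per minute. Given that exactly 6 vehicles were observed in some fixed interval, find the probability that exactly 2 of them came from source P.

0.0330

Given the total, each event is independently from source P with probability p = λ_P/(λ_P+λ_Q) = 3.3/4.4 = 0.7500.
So K ~ Binomial(6, 3.3/4.4): P(K = 2) = C(6,2) · (3.3/4.4)^2 · (1.1/4.4)^4 ≈ 0.0330.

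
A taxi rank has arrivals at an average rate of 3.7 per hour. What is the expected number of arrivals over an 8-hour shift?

29.6

E[N] = λt = 3.7 × 8 = 29.6 (an 8-hour shift = 8 hours).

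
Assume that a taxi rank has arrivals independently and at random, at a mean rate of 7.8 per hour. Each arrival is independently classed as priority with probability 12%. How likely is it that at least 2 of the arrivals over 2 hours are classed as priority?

Thinning: the arrivals that are classed as priority themselves form a Poisson process with rate 0.12 × 7.8 = 0.936 per hour.
Over the interval, μ = 0.936 × 2 = 1.872 (2 hours).
P(N ≥ 2) = 1 − P(N ≤ 1) ≈ 0.5582.

0.5582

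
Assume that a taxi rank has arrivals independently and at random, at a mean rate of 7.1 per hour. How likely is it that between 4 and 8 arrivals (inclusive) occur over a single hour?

With mean μ = 7.1 per hour,
P(4 ≤ N ≤ 8) = Σ_{j=4}^{8} e^(−7.1) · 7.1^j/j! ≈ 0.6393.

0.6393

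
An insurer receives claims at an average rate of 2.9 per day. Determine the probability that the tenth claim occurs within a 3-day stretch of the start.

0.3731

Over the interval, μ = 2.9 × 3 = 8.7 (a 3-day stretch = 3 days).
The tenth arrival falls in the interval iff at least 10 events occur there: P(S_10 ≤ t) = P(N ≥ 10) = 1 − P(N ≤ 9) ≈ 0.3731.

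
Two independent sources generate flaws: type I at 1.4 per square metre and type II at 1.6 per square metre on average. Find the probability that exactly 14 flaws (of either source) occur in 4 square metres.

Independent Poisson processes superpose: combined rate λ = 1.4 + 1.6 = 3 per square metre.
Over the interval, μ = 3 × 4 = 12 (4 square metres).
P(N = 14) = e^(−12) · 12^14/14! ≈ 0.0905.

0.0905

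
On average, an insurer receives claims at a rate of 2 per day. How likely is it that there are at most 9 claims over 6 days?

Over the interval, μ = 2 × 6 = 12 (6 days).
P(N ≤ 9) = Σ_{j=0}^{9} e^(−μ) μ^j/j! ≈ 0.2424.

0.2424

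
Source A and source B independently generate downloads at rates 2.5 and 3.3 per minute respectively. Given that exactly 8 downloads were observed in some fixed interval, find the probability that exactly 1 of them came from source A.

0.0666

Given the total, each event is independently from source A with probability p = λ_A/(λ_A+λ_B) = 2.5/5.8 ≈ 0.4310.
So K ~ Binomial(8, 2.5/5.8): P(K = 1) = C(8,1) · (2.5/5.8)^1 · (3.3/5.8)^7 ≈ 0.0666.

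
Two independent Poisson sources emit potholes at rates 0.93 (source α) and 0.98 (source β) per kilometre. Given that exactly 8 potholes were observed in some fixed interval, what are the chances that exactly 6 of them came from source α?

Given the total, each event is independently from source α with probability p = λ_α/(λ_α+λ_β) = 0.93/1.91 ≈ 0.4869.
So K ~ Binomial(8, 0.93/1.91): P(K = 6) = C(8,6) · (0.93/1.91)^6 · (0.98/1.91)^2 ≈ 0.0982.

0.0982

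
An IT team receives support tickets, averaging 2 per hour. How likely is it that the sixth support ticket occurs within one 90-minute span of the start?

Over the interval, μ = 2 × 1.5 = 3 (a 90-minute span = 1.5 hours).
The sixth arrival falls in the interval iff at least 6 events occur there: P(S_6 ≤ t) = P(N ≥ 6) = 1 − P(N ≤ 5) ≈ 0.0839.

0.0839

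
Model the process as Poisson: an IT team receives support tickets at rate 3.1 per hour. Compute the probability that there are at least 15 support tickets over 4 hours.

Over the interval, μ = 3.1 × 4 = 12.4 (4 hours).
P(N ≥ 15) = 1 − P(N ≤ 14) = 1 − Σ_{j=0}^{14} e^(−μ) μ^j/j! ≈ 0.2653.

0.2653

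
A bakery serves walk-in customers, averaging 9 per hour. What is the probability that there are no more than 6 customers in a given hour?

0.2068

With mean μ = 9 per hour,
P(N ≤ 6) = Σ_{j=0}^{6} e^(−μ) μ^j/j! ≈ 0.2068.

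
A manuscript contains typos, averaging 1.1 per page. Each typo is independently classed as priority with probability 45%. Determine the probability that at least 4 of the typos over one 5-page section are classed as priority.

0.2371

Thinning: the typos that are classed as priority themselves form a Poisson process with rate 0.45 × 1.1 = 0.495 per page.
Over the interval, μ = 0.495 × 5 = 2.475 (a 5-page section = 5 pages).
P(N ≥ 4) = 1 − P(N ≤ 3) ≈ 0.2371.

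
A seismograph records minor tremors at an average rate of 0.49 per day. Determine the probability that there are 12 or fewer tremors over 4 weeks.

0.3866

Over the interval, μ = 0.49 × 28 = 13.72 (4 weeks = 28 days).
P(N ≤ 12) = Σ_{j=0}^{12} e^(−μ) μ^j/j! ≈ 0.3866.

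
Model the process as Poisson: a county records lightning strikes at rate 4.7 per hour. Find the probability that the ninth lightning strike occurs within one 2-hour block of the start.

Over the interval, μ = 4.7 × 2 = 9.4 (a 2-hour block = 2 hours).
The ninth arrival falls in the interval iff at least 9 events occur there: P(S_9 ≤ t) = P(N ≥ 9) = 1 − P(N ≤ 8) ≈ 0.5958.

0.5958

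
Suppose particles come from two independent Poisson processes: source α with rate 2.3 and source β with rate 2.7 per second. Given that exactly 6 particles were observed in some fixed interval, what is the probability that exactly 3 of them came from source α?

Given the total, each event is independently from source α with probability p = λ_α/(λ_α+λ_β) = 2.3/5 = 0.4600.
So K ~ Binomial(6, 2.3/5): P(K = 3) = C(6,3) · (2.3/5)^3 · (2.7/5)^3 ≈ 0.3065.

0.3065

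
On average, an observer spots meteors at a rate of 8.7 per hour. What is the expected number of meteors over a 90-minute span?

13.05

E[N] = λt = 8.7 × 1.5 = 13.05 (a 90-minute span = 1.5 hours).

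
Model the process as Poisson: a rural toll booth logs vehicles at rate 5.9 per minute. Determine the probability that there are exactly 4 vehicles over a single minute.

0.1383

With mean μ = 5.9 per minute,
P(N = 4) = e^(−μ) μ^4/4! = e^(−5.9) · 5.9^4/24 ≈ 0.1383.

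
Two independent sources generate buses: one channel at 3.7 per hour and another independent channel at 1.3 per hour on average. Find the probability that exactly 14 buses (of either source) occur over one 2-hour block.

0.0521

Independent Poisson processes superpose: combined rate λ = 3.7 + 1.3 = 5 per hour.
Over the interval, μ = 5 × 2 = 10 (a 2-hour block = 2 hours).
P(N = 14) = e^(−10) · 10^14/14! ≈ 0.0521.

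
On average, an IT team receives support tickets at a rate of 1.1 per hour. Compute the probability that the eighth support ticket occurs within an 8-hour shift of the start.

0.6522

Over the interval, μ = 1.1 × 8 = 8.8 (an 8-hour shift = 8 hours).
The eighth arrival falls in the interval iff at least 8 events occur there: P(S_8 ≤ t) = P(N ≥ 8) = 1 − P(N ≤ 7) ≈ 0.6522.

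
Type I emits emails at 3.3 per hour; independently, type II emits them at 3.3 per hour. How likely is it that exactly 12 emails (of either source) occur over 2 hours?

Independent Poisson processes superpose: combined rate λ = 3.3 + 3.3 = 6.6 per hour.
Over the interval, μ = 6.6 × 2 = 13.2 (2 hours).
P(N = 12) = e^(−13.2) · 13.2^12/12! ≈ 0.1081.

0.1081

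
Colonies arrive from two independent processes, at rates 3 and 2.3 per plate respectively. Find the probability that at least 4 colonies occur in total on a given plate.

0.7746

Independent Poisson processes superpose: combined rate λ = 3 + 2.3 = 5.3 per plate.
So μ = 5.3.
P(N ≥ 4) = 1 − P(N ≤ 3) ≈ 0.7746.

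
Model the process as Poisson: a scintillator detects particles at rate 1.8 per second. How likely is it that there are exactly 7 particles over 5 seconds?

0.1171

Over the interval, μ = 1.8 × 5 = 9 (5 seconds).
P(N = 7) = e^(−μ) μ^7/7! = e^(−9) · 9^7/5040 ≈ 0.1171.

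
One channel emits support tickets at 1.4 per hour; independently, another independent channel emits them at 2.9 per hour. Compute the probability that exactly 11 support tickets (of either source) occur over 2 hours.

0.0878

Independent Poisson processes superpose: combined rate λ = 1.4 + 2.9 = 4.3 per hour.
Over the interval, μ = 4.3 × 2 = 8.6 (2 hours).
P(N = 11) = e^(−8.6) · 8.6^11/11! ≈ 0.0878.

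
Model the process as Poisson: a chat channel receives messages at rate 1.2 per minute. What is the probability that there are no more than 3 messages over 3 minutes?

Over the interval, μ = 1.2 × 3 = 3.6 (3 minutes).
P(N ≤ 3) = Σ_{j=0}^{3} e^(−μ) μ^j/j! ≈ 0.5152.

0.5152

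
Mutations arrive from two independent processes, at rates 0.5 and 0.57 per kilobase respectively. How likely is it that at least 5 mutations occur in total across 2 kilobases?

0.0662

Independent Poisson processes superpose: combined rate λ = 0.5 + 0.57 = 1.07 per kilobase.
Over the interval, μ = 1.07 × 2 = 2.14 (2 kilobases).
P(N ≥ 5) = 1 − P(N ≤ 4) ≈ 0.0662.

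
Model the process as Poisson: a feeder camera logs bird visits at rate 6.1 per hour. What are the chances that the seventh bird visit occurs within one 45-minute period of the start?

Over the interval, μ = 6.1 × 0.75 = 4.575 (a 45-minute period = 0.75 hours).
The seventh arrival falls in the interval iff at least 7 events occur there: P(S_7 ≤ t) = P(N ≥ 7) = 1 − P(N ≤ 6) ≈ 0.1787.

0.1787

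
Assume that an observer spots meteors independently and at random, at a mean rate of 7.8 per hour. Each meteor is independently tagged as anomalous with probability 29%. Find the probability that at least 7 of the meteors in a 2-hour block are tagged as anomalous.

0.1720

Thinning: the meteors that are tagged as anomalous themselves form a Poisson process with rate 0.29 × 7.8 = 2.262 per hour.
Over the interval, μ = 2.262 × 2 = 4.524 (a 2-hour block = 2 hours).
P(N ≥ 7) = 1 − P(N ≤ 6) ≈ 0.1720.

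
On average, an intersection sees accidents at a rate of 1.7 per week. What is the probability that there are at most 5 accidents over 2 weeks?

0.8705

Over the interval, μ = 1.7 × 2 = 3.4 (2 weeks).
P(N ≤ 5) = Σ_{j=0}^{5} e^(−μ) μ^j/j! ≈ 0.8705.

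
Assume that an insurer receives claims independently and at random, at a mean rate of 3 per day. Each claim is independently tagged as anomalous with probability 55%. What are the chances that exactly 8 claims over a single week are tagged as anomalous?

0.0757

Thinning: the claims that are tagged as anomalous themselves form a Poisson process with rate 0.55 × 3 = 1.65 per day.
Over the interval, μ = 1.65 × 7 = 11.55 (a week = 7 days).
P(N = 8) = e^(−11.55) · 11.55^8/8! ≈ 0.0757.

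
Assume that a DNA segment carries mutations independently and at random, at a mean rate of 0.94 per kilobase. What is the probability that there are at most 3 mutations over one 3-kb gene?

Over the interval, μ = 0.94 × 3 = 2.82 (a 3-kb gene = 3 kilobases).
P(N ≤ 3) = Σ_{j=0}^{3} e^(−μ) μ^j/j! ≈ 0.6875.

0.6875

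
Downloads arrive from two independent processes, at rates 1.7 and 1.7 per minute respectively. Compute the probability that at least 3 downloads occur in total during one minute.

Independent Poisson processes superpose: combined rate λ = 1.7 + 1.7 = 3.4 per minute.
So μ = 3.4.
P(N ≥ 3) = 1 − P(N ≤ 2) ≈ 0.6603.

0.6603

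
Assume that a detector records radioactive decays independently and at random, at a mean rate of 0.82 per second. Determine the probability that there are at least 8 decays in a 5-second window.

0.0573

Over the interval, μ = 0.82 × 5 = 4.1 (a 5-second window = 5 seconds).
P(N ≥ 8) = 1 − P(N ≤ 7) = 1 − Σ_{j=0}^{7} e^(−μ) μ^j/j! ≈ 0.0573.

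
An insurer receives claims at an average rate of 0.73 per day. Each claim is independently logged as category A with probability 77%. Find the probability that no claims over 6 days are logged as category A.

0.0343

Thinning: the claims that are logged as category A themselves form a Poisson process with rate 0.77 × 0.73 = 0.5621 per day.
Over the interval, μ = 0.5621 × 6 = 3.3726 (6 days).
P(N = 0) = e^(−3.3726) · 3.3726^0/0! ≈ 0.0343.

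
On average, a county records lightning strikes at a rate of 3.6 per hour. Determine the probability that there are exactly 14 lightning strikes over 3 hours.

0.0687

Over the interval, μ = 3.6 × 3 = 10.8 (3 hours).
P(N = 14) = e^(−μ) μ^14/14! = e^(−10.8) · 10.8^14/87178291200 ≈ 0.0687.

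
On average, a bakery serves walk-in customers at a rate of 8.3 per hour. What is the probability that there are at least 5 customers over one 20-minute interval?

Over the interval, μ = 8.3 × 1/3 ≈ 2.76667 (a 20-minute interval = 1/3 hours).
P(N ≥ 5) = 1 − P(N ≤ 4) = 1 − Σ_{j=0}^{4} e^(−μ) μ^j/j! ≈ 0.1472.

0.1472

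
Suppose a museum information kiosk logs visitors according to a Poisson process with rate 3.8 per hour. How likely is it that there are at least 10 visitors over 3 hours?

0.7013

Over the interval, μ = 3.8 × 3 = 11.4 (3 hours).
P(N ≥ 10) = 1 − P(N ≤ 9) = 1 − Σ_{j=0}^{9} e^(−μ) μ^j/j! ≈ 0.7013.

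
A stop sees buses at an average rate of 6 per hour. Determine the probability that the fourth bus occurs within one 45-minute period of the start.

0.6577

Over the interval, μ = 6 × 0.75 = 4.5 (a 45-minute period = 0.75 hours).
The fourth arrival falls in the interval iff at least 4 events occur there: P(S_4 ≤ t) = P(N ≥ 4) = 1 − P(N ≤ 3) ≈ 0.6577.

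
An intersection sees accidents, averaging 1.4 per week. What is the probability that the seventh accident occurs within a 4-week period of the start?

Over the interval, μ = 1.4 × 4 = 5.6 (a 4-week period = 4 weeks).
The seventh arrival falls in the interval iff at least 7 events occur there: P(S_7 ≤ t) = P(N ≥ 7) = 1 − P(N ≤ 6) ≈ 0.3297.

0.3297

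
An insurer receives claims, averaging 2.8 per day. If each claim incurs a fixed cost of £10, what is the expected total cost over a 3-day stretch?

E[N] = 2.8 × 3 = 8.4 (a 3-day stretch = 3 days); E[cost] = 8.4 × £10 = £84.

£84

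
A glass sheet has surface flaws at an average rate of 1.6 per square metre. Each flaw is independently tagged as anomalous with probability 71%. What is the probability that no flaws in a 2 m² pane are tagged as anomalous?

0.1031

Thinning: the flaws that are tagged as anomalous themselves form a Poisson process with rate 0.71 × 1.6 = 1.136 per square metre.
Over the interval, μ = 1.136 × 2 = 2.272 (a 2 m² pane = 2 square metres).
P(N = 0) = e^(−2.272) · 2.272^0/0! ≈ 0.1031.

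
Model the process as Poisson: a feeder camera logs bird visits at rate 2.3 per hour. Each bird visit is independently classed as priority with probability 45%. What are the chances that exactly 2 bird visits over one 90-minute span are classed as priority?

0.2551

Thinning: the bird visits that are classed as priority themselves form a Poisson process with rate 0.45 × 2.3 = 1.035 per hour.
Over the interval, μ = 1.035 × 1.5 = 1.5525 (a 90-minute span = 1.5 hours).
P(N = 2) = e^(−1.5525) · 1.5525^2/2! ≈ 0.2551.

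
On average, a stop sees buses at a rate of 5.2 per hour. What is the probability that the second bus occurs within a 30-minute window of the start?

0.7326

Over the interval, μ = 5.2 × 0.5 = 2.6 (a 30-minute window = 0.5 hours).
The second arrival falls in the interval iff at least 2 events occur there: P(S_2 ≤ t) = P(N ≥ 2) = 1 − P(N ≤ 1) ≈ 0.7326.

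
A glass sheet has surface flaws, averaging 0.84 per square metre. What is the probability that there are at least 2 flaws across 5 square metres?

0.9220

Over the interval, μ = 0.84 × 5 = 4.2 (5 square metres).
P(N ≥ 2) = 1 − P(N ≤ 1) = 1 − Σ_{j=0}^{1} e^(−μ) μ^j/j! ≈ 0.9220.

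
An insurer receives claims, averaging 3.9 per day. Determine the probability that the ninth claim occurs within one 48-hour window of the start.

Over the interval, μ = 3.9 × 2 = 7.8 (a 48-hour window = 2 days).
The ninth arrival falls in the interval iff at least 9 events occur there: P(S_9 ≤ t) = P(N ≥ 9) = 1 − P(N ≤ 8) ≈ 0.3796.

0.3796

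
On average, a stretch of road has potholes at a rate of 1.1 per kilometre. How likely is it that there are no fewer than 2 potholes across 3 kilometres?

0.8414

Over the interval, μ = 1.1 × 3 = 3.3 (3 kilometres).
P(N ≥ 2) = 1 − P(N ≤ 1) = 1 − Σ_{j=0}^{1} e^(−μ) μ^j/j! ≈ 0.8414.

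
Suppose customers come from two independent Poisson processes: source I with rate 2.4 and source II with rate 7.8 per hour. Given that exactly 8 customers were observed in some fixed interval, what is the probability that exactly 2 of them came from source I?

Given the total, each event is independently from source I with probability p = λ_I/(λ_I+λ_II) = 2.4/10.2 ≈ 0.2353.
So K ~ Binomial(8, 2.4/10.2): P(K = 2) = C(8,2) · (2.4/10.2)^2 · (7.8/10.2)^6 ≈ 0.3100.

0.3100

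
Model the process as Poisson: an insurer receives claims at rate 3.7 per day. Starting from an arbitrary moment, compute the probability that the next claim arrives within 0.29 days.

Inter-arrival times are exponential with rate λ = 3.7 per day.
P(T ≤ 0.29) = 1 − e^(−λt) = 1 − e^(−3.7 × 0.29) = 1 − e^(−1.073) ≈ 0.6580.

0.6580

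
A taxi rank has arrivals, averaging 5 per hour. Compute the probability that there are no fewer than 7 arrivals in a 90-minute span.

0.6218

Over the interval, μ = 5 × 1.5 = 7.5 (a 90-minute span = 1.5 hours).
P(N ≥ 7) = 1 − P(N ≤ 6) = 1 − Σ_{j=0}^{6} e^(−μ) μ^j/j! ≈ 0.6218.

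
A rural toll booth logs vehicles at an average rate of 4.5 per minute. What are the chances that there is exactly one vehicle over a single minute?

0.0500

With mean μ = 4.5 per minute,
P(N = 1) = e^(−μ) μ^1/1! = e^(−4.5) · 4.5^1/1 ≈ 0.0500.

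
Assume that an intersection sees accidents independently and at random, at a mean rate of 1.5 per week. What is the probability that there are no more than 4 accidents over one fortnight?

Over the interval, μ = 1.5 × 2 = 3 (a fortnight = 2 weeks).
P(N ≤ 4) = Σ_{j=0}^{4} e^(−μ) μ^j/j! ≈ 0.8153.

0.8153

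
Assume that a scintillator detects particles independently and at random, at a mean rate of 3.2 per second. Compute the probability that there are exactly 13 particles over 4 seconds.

0.1098

Over the interval, μ = 3.2 × 4 = 12.8 (4 seconds).
P(N = 13) = e^(−μ) μ^13/13! = e^(−12.8) · 12.8^13/6227020800 ≈ 0.1098.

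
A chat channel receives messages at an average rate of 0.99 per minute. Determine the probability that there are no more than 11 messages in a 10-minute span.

Over the interval, μ = 0.99 × 10 = 9.9 (a 10-minute span = 10 minutes).
P(N ≤ 11) = Σ_{j=0}^{11} e^(−μ) μ^j/j! ≈ 0.7081.

0.7081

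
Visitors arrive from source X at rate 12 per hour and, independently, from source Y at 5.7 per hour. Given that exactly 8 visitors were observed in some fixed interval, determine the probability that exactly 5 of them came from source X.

Given the total, each event is independently from source X with probability p = λ_X/(λ_X+λ_Y) = 12/17.7 ≈ 0.6780.
So K ~ Binomial(8, 12/17.7): P(K = 5) = C(8,5) · (12/17.7)^5 · (5.7/17.7)^3 ≈ 0.2679.

0.2679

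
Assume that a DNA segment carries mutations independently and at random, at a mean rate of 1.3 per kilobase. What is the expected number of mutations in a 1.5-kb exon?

1.95

E[N] = λt = 1.3 × 1.5 = 1.95 (a 1.5-kb exon = 1.5 kilobases).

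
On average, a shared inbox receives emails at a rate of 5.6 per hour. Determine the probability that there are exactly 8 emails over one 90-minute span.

0.1382

Over the interval, μ = 5.6 × 1.5 = 8.4 (a 90-minute span = 1.5 hours).
P(N = 8) = e^(−μ) μ^8/8! = e^(−8.4) · 8.4^8/40320 ≈ 0.1382.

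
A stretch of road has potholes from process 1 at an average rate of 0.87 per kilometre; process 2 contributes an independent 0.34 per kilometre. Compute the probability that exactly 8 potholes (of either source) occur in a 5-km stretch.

0.1050

Independent Poisson processes superpose: combined rate λ = 0.87 + 0.34 = 1.21 per kilometre.
Over the interval, μ = 1.21 × 5 = 6.05 (a 5-km stretch = 5 kilometres).
P(N = 8) = e^(−6.05) · 6.05^8/8! ≈ 0.1050.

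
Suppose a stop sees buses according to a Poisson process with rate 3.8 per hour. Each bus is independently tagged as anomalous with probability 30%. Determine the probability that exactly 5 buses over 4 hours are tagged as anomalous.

0.1719

Thinning: the buses that are tagged as anomalous themselves form a Poisson process with rate 0.3 × 3.8 = 1.14 per hour.
Over the interval, μ = 1.14 × 4 = 4.56 (4 hours).
P(N = 5) = e^(−4.56) · 4.56^5/5! ≈ 0.1719.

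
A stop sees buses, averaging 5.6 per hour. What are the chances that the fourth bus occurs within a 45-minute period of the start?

Over the interval, μ = 5.6 × 0.75 = 4.2 (a 45-minute period = 0.75 hours).
The fourth arrival falls in the interval iff at least 4 events occur there: P(S_4 ≤ t) = P(N ≥ 4) = 1 − P(N ≤ 3) ≈ 0.6046.

0.6046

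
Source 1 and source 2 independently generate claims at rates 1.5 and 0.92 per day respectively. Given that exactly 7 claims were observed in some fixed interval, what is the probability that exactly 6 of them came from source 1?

Given the total, each event is independently from source 1 with probability p = λ_1/(λ_1+λ_2) = 1.5/2.42 ≈ 0.6198.
So K ~ Binomial(7, 1.5/2.42): P(K = 6) = C(7,6) · (1.5/2.42)^6 · (0.92/2.42)^1 ≈ 0.1509.

0.1509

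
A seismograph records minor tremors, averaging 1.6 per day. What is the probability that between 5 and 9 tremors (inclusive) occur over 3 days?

Over the interval, μ = 1.6 × 3 = 4.8 (3 days).
P(5 ≤ N ≤ 9) = Σ_{j=5}^{9} e^(−4.8) · 4.8^j/j! ≈ 0.4986.

0.4986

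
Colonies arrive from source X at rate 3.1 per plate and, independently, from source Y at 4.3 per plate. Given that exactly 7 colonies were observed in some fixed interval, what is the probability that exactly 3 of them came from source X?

0.2934

Given the total, each event is independently from source X with probability p = λ_X/(λ_X+λ_Y) = 3.1/7.4 ≈ 0.4189.
So K ~ Binomial(7, 3.1/7.4): P(K = 3) = C(7,3) · (3.1/7.4)^3 · (4.3/7.4)^4 ≈ 0.2934.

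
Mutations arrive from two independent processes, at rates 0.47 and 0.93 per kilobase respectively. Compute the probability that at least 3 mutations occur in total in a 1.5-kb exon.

0.3504

Independent Poisson processes superpose: combined rate λ = 0.47 + 0.93 = 1.4 per kilobase.
Over the interval, μ = 1.4 × 1.5 = 2.1 (a 1.5-kb exon = 1.5 kilobases).
P(N ≥ 3) = 1 − P(N ≤ 2) ≈ 0.3504.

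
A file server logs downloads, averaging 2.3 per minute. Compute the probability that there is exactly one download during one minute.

0.2306

With mean μ = 2.3 per minute,
P(N = 1) = e^(−μ) μ^1/1! = e^(−2.3) · 2.3^1/1 ≈ 0.2306.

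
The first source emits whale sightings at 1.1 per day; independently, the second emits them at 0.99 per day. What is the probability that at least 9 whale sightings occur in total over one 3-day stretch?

Independent Poisson processes superpose: combined rate λ = 1.1 + 0.99 = 2.09 per day.
Over the interval, μ = 2.09 × 3 = 6.27 (a 3-day stretch = 3 days).
P(N ≥ 9) = 1 − P(N ≤ 8) ≈ 0.1819.

0.1819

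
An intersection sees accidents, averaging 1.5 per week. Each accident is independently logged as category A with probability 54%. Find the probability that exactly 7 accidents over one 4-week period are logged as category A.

Thinning: the accidents that are logged as category A themselves form a Poisson process with rate 0.54 × 1.5 = 0.81 per week.
Over the interval, μ = 0.81 × 4 = 3.24 (a 4-week period = 4 weeks).
P(N = 7) = e^(−3.24) · 3.24^7/7! ≈ 0.0291.

0.0291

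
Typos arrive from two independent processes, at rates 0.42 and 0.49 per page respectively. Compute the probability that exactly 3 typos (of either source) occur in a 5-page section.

Independent Poisson processes superpose: combined rate λ = 0.42 + 0.49 = 0.91 per page.
Over the interval, μ = 0.91 × 5 = 4.55 (a 5-page section = 5 pages).
P(N = 3) = e^(−4.55) · 4.55^3/3! ≈ 0.1659.

0.1659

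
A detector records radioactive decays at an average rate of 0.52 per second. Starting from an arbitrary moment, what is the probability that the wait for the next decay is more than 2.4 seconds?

0.2871

The wait for the next event is exponential with rate λ = 0.52 per second.
P(T > 2.4) = e^(−λt) = e^(−0.52 × 2.4) = e^(−1.248) ≈ 0.2871.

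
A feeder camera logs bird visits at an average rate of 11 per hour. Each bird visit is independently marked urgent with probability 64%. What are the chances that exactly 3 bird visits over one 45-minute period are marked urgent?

0.1249

Thinning: the bird visits that are marked urgent themselves form a Poisson process with rate 0.64 × 11 = 7.04 per hour.
Over the interval, μ = 7.04 × 0.75 = 5.28 (a 45-minute period = 0.75 hours).
P(N = 3) = e^(−5.28) · 5.28^3/3! ≈ 0.1249.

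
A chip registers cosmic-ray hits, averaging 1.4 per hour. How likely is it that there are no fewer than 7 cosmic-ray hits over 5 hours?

Over the interval, μ = 1.4 × 5 = 7 (5 hours).
P(N ≥ 7) = 1 − P(N ≤ 6) = 1 − Σ_{j=0}^{6} e^(−μ) μ^j/j! ≈ 0.5503.

0.5503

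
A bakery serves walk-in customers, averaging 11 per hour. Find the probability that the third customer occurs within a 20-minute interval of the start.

0.7089

Over the interval, μ = 11 × 1/3 ≈ 3.66667 (a 20-minute interval = 1/3 hours).
The third arrival falls in the interval iff at least 3 events occur there: P(S_3 ≤ t) = P(N ≥ 3) = 1 − P(N ≤ 2) ≈ 0.7089.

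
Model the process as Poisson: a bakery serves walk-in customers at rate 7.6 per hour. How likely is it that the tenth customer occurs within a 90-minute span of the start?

Over the interval, μ = 7.6 × 1.5 = 11.4 (a 90-minute span = 1.5 hours).
The tenth arrival falls in the interval iff at least 10 events occur there: P(S_10 ≤ t) = P(N ≥ 10) = 1 − P(N ≤ 9) ≈ 0.7013.

0.7013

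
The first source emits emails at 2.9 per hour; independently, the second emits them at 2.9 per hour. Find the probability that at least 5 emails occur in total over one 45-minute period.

Independent Poisson processes superpose: combined rate λ = 2.9 + 2.9 = 5.8 per hour.
Over the interval, μ = 5.8 × 0.75 = 4.35 (a 45-minute period = 0.75 hours).
P(N ≥ 5) = 1 − P(N ≤ 4) ≈ 0.4392.

0.4392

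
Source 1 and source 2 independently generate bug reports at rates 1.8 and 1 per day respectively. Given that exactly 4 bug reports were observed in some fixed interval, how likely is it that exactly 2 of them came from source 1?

Given the total, each event is independently from source 1 with probability p = λ_1/(λ_1+λ_2) = 1.8/2.8 ≈ 0.6429.
So K ~ Binomial(4, 1.8/2.8): P(K = 2) = C(4,2) · (1.8/2.8)^2 · (1/2.8)^2 ≈ 0.3163.

0.3163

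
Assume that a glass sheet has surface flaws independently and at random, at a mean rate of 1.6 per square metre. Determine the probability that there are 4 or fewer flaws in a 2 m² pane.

Over the interval, μ = 1.6 × 2 = 3.2 (a 2 m² pane = 2 square metres).
P(N ≤ 4) = Σ_{j=0}^{4} e^(−μ) μ^j/j! ≈ 0.7806.

0.7806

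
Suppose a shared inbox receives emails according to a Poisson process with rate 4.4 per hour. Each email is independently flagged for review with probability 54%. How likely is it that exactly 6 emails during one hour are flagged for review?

0.0232

Thinning: the emails that are flagged for review themselves form a Poisson process with rate 0.54 × 4.4 = 2.376 per hour.
So μ = 2.376.
P(N = 6) = e^(−2.376) · 2.376^6/6! ≈ 0.0232.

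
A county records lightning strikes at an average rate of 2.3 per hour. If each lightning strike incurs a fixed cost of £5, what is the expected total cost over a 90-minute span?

£17.25

E[N] = 2.3 × 1.5 = 3.45 (a 90-minute span = 1.5 hours); E[cost] = 3.45 × £5 = £17.25.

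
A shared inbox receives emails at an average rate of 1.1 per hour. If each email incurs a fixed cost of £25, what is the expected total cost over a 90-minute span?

£41.25

E[N] = 1.1 × 1.5 = 1.65 (a 90-minute span = 1.5 hours); E[cost] = 1.65 × £25 = £41.25.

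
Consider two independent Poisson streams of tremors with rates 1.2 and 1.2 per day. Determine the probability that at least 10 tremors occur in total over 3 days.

0.1904

Independent Poisson processes superpose: combined rate λ = 1.2 + 1.2 = 2.4 per day.
Over the interval, μ = 2.4 × 3 = 7.2 (3 days).
P(N ≥ 10) = 1 − P(N ≤ 9) ≈ 0.1904.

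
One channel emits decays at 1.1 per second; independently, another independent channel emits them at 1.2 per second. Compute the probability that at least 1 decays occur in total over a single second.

Independent Poisson processes superpose: combined rate λ = 1.1 + 1.2 = 2.3 per second.
So μ = 2.3.
P(N ≥ 1) = 1 − P(N ≤ 0) ≈ 0.8997.

0.8997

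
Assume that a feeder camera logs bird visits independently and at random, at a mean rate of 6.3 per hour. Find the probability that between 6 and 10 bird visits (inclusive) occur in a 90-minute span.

0.5605

Over the interval, μ = 6.3 × 1.5 = 9.45 (a 90-minute span = 1.5 hours).
P(6 ≤ N ≤ 10) = Σ_{j=6}^{10} e^(−9.45) · 9.45^j/j! ≈ 0.5605.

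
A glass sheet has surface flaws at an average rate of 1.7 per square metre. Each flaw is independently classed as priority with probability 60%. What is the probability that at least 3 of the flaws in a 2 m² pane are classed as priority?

0.3341

Thinning: the flaws that are classed as priority themselves form a Poisson process with rate 0.6 × 1.7 = 1.02 per square metre.
Over the interval, μ = 1.02 × 2 = 2.04 (a 2 m² pane = 2 square metres).
P(N ≥ 3) = 1 − P(N ≤ 2) ≈ 0.3341.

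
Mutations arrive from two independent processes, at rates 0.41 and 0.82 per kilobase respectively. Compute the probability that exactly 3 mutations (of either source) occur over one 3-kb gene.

Independent Poisson processes superpose: combined rate λ = 0.41 + 0.82 = 1.23 per kilobase.
Over the interval, μ = 1.23 × 3 = 3.69 (a 3-kb gene = 3 kilobases).
P(N = 3) = e^(−3.69) · 3.69^3/3! ≈ 0.2091.

0.2091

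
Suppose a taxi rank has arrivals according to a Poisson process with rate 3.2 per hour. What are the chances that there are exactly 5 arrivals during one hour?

With mean μ = 3.2 per hour,
P(N = 5) = e^(−μ) μ^5/5! = e^(−3.2) · 3.2^5/120 ≈ 0.1140.

0.1140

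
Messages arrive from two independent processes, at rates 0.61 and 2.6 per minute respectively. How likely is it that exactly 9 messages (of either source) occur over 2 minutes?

0.0832

Independent Poisson processes superpose: combined rate λ = 0.61 + 2.6 = 3.21 per minute.
Over the interval, μ = 3.21 × 2 = 6.42 (2 minutes).
P(N = 9) = e^(−6.42) · 6.42^9/9! ≈ 0.0832.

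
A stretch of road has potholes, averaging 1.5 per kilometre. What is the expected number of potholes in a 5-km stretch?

E[N] = λt = 1.5 × 5 = 7.5 (a 5-km stretch = 5 kilometres).

7.5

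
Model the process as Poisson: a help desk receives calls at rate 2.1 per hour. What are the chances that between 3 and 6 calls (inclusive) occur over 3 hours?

0.5084

Over the interval, μ = 2.1 × 3 = 6.3 (3 hours).
P(3 ≤ N ≤ 6) = Σ_{j=3}^{6} e^(−6.3) · 6.3^j/j! ≈ 0.5084.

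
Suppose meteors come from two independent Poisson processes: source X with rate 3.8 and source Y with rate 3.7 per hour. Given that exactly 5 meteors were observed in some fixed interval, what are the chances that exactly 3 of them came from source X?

0.3166

Given the total, each event is independently from source X with probability p = λ_X/(λ_X+λ_Y) = 3.8/7.5 ≈ 0.5067.
So K ~ Binomial(5, 3.8/7.5): P(K = 3) = C(5,3) · (3.8/7.5)^3 · (3.7/7.5)^2 ≈ 0.3166.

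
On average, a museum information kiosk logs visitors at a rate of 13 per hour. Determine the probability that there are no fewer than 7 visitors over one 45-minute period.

0.8533

Over the interval, μ = 13 × 0.75 = 9.75 (a 45-minute period = 0.75 hours).
P(N ≥ 7) = 1 − P(N ≤ 6) = 1 − Σ_{j=0}^{6} e^(−μ) μ^j/j! ≈ 0.8533.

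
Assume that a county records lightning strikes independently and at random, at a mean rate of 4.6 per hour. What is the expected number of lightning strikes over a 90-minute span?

E[N] = λt = 4.6 × 1.5 = 6.9 (a 90-minute span = 1.5 hours).

6.9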